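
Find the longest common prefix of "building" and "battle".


Word 1: "building"
Word 2: "battle"
Comparing from start:
  Pos 0: 'b' == 'b'
  Pos 1: 'u' != 'a' (stop)
LCP = "b" (length 1)


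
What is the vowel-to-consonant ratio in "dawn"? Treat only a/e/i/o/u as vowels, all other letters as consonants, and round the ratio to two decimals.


Word: "dawn"
Vowels (a,e,i,o,u): 1
Consonants: 3
Ratio = 1/3
= 0.33


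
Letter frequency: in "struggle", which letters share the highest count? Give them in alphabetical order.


Word: "struggle"
Letter counts:
  'e': 1
  'g': 2
  'l': 1
  'r': 1
  's': 1
  't': 1
  'u': 1
Maximum count = 2
Most frequent = 'g' (2 times each)


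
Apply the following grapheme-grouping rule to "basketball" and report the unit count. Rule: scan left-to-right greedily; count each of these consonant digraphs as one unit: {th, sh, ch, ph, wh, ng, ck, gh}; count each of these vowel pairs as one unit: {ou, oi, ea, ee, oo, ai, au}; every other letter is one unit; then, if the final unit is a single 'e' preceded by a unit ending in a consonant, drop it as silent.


Word: "basketball" (10 letters)
Left-to-right scan:
  1. 'b' (letter)
  2. 'a' (letter)
  3. 's' (letter)
  4. 'k' (letter)
  5. 'e' (letter)
  6. 't' (letter)
  7. 'b' (letter)
  8. 'a' (letter)
  9. 'l' (letter)
  10. 'l' (letter)
Units from scan: 10
Sound units = 10 units


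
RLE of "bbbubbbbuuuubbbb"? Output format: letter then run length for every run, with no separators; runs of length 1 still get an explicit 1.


String: "bbbubbbbuuuubbbb"
Scanning for consecutive runs:
  'b' x 3
  'u' x 1
  'b' x 4
  'u' x 4
  'b' x 4
RLE = "b3u1b4u4b4"


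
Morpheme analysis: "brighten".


Word: "brighten"
Morphemes: bright + -en
Each morpheme carries meaning
= 2 morphemes


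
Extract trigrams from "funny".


Word: "funny" (length 5)
Number of trigrams = 5 - 3 + 1 = 3
  Position 0: "fun"
  Position 1: "unn"
  Position 2: "nny"
Trigrams = "fun", "unn", "nny"


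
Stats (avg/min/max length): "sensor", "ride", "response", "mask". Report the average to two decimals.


Lengths: "sensor"=6, "ride"=4, "response"=8, "mask"=4
Sum = 22, Count = 4
Average = 22/4 = 5.50
= avg=5.50, min=4, max=8


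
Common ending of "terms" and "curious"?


Word 1: "terms"
Word 2: "curious"
Comparing from end:
  Pos -1: 's' == 's'
  Pos -2: 'm' != 'u' (stop)
LCS = "s" (length 1)


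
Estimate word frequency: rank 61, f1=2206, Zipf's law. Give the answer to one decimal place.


Zipf's law: f(r) = f(1) / r
f(1) = 2206
f(61) = 2206 / 61
= 36.2 occurrences


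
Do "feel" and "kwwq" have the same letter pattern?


Pattern of "feel": [0, 1, 1, 2]
Pattern of "kwwq": [0, 1, 1, 2]
Patterns match
Same pattern = Yes


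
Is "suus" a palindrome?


Word: "suus"
Reversed: "suus"
Forward == Backward? suus == suus
Palindrome = Yes


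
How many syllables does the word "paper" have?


Word: "paper"
Syllable breakdown: pa-per
Counting: 2 parts
= 2 syllables


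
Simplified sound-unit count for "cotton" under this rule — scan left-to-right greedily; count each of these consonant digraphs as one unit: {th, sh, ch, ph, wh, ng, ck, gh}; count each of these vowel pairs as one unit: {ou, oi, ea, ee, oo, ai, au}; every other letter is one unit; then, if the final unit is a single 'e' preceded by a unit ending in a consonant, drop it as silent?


Word: "cotton" (6 letters)
Left-to-right scan:
  (1) 'c' (letter)
  (2) 'o' (letter)
  (3) 't' (letter)
  (4) 't' (letter)
  (5) 'o' (letter)
  (6) 'n' (letter)
Units from scan: 6
Sound units = 6 units


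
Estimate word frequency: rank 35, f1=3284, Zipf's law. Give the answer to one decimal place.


Zipf's law: f(r) = f(1) / r
f(1) = 3284
f(35) = 3284 / 35
= 93.8 occurrences


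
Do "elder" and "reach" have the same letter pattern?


Pattern of "elder": [0, 1, 2, 0, 3]
Pattern of "reach": [0, 1, 2, 3, 4]
Patterns do not match
Same pattern = No


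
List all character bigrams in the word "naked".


Word: "naked" (length 5)
Number of bigrams = 5 - 2 + 1 = 4
  Position 0: "na"
  Position 1: "ak"
  Position 2: "ke"
  Position 3: "ed"
Bigrams = "na", "ak", "ke", "ed"


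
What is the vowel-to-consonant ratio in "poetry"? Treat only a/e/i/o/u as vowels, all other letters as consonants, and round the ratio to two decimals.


Word: "poetry"
Vowels (a,e,i,o,u): 2
Consonants: 4
Ratio = 2/4
= 0.50


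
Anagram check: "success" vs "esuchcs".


Word 1: "success" → sorted: ccesssu
Word 2: "esuchcs" → sorted: ccehssu
Same letters? ccesssu != ccehssu
Anagram = No


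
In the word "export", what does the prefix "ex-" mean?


Prefix: ex-
As in: export -> ex- + port
Meaning = out / former


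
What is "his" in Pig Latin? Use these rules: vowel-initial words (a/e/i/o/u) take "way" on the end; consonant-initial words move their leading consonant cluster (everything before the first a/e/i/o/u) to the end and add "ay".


Word: "his"
Starts with consonant(s) → move to end, add 'ay'
Consonant cluster: "h"
Pig Latin = "ishay"


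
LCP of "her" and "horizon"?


Word 1: "her"
Word 2: "horizon"
Comparing from start:
  Pos 0: 'h' == 'h'
  Pos 1: 'e' != 'o' (stop)
LCP = "h" (length 1)


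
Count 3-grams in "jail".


Word: "jail" (length 4)
Number of 3-grams = length - 3 + 1 = 4 - 3 + 1
= 2


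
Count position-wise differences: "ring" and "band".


Comparing character by character (same length = 4):
  Pos 0: 'r' vs 'b' !=
  Pos 1: 'i' vs 'a' !=
  Pos 2: 'n' vs 'n' =
  Pos 3: 'g' vs 'd' !=
Hamming distance = 3


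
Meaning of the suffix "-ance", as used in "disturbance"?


Suffix: -ance
As in: disturbance -> disturb + -ance
Meaning = state of


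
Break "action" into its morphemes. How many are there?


Word: "action"
Morphemes: act + -ion
Each morpheme carries meaning
= 2 morphemes


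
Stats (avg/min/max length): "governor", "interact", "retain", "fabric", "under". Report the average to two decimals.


Lengths: "governor"=8, "interact"=8, "retain"=6, "fabric"=6, "under"=5
Sum = 33, Count = 5
Average = 33/5 = 6.60
= avg=6.60, min=5, max=8


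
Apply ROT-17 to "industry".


Word: "industry"
Shift: 17
Each letter → (letter + shift) mod 26:
  'i' (8) + 17 = 25 → 'z'
  'n' (13) + 17 = 4 → 'e'
  'd' (3) + 17 = 20 → 'u'
  'u' (20) + 17 = 11 → 'l'
  's' (18) + 17 = 9 → 'j'
  't' (19) + 17 = 10 → 'k'
  'r' (17) + 17 = 8 → 'i'
  'y' (24) + 17 = 15 → 'p'
Result = "zeuljkip"


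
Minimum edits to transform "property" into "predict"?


Word 1: "property" (length 8)
Word 2: "predict" (length 7)
One optimal edit sequence (insert/delete/substitute each cost 1):
  1. keep 'p'
  2. keep 'r'
  3. substitute 'o' -> 'e'  (+1)
  4. substitute 'p' -> 'd'  (+1)
  5. substitute 'e' -> 'i'  (+1)
  6. substitute 'r' -> 'c'  (+1)
  7. keep 't'
  8. delete 'y'  (+1)
Total edit operations: 5
Edit distance = 5


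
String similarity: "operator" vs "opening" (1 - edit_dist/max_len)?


Word 1: "operator" (length 8)
Word 2: "opening" (length 7)
One optimal edit sequence:
  1. keep 'o'
  2. keep 'p'
  3. keep 'e'
  4. delete 'r'  (+1)
  5. substitute 'a' -> 'n'  (+1)
  6. substitute 't' -> 'i'  (+1)
  7. substitute 'o' -> 'n'  (+1)
  8. substitute 'r' -> 'g'  (+1)
Edit distance = 5
Max length = max(8, 7) = 8
Similarity = 1 - 5/8
= 0.3750


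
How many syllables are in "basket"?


Word: "basket"
Syllable breakdown: bas-ket
Counting: 2 parts
= 2 syllables


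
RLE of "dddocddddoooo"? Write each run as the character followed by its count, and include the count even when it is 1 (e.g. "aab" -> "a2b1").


String: "dddocddddoooo"
Scanning for consecutive runs:
  'd' x 3
  'o' x 1
  'c' x 1
  'd' x 4
  'o' x 4
RLE = "d3o1c1d4o4"


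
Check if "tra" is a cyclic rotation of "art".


Word: "art", Candidate: "tra"
Method: check if candidate is substring of word+word
"artart" contains "tra"? No
Is rotation = No


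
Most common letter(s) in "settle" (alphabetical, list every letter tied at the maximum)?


Word: "settle"
Letter counts:
  'e': 2
  'l': 1
  's': 1
  't': 2
Maximum count = 2
Most frequent = 'e', 't' (2 times each)


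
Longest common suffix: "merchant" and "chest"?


Word 1: "merchant"
Word 2: "chest"
Comparing from end:
  Pos -1: 't' == 't'
  Pos -2: 'n' != 's' (stop)
LCS = "t" (length 1)


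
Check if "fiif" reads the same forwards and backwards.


Word: "fiif"
Reversed: "fiif"
Forward == Backward? fiif == fiif
Palindrome = Yes


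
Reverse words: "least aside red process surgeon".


Original: "least aside red process surgeon"
Words (1..n): least | aside | red | process | surgeon
Reversed (n..1): surgeon | process | red | aside | least
Result = "surgeon process red aside least"


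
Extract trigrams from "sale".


Word: "sale" (length 4)
Number of trigrams = 4 - 3 + 1 = 2
  Position 0: "sal"
  Position 1: "ale"
Trigrams = "sal", "ale"


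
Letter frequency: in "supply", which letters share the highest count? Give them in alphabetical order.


Word: "supply"
Letter counts:
  'l': 1
  'p': 2
  's': 1
  'u': 1
  'y': 1
Maximum count = 2
Most frequent = 'p' (2 times each)


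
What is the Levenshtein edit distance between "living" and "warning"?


Word 1: "living" (length 6)
Word 2: "warning" (length 7)
One optimal edit sequence (insert/delete/substitute each cost 1):
  1. insert 'w'  (+1)
  2. substitute 'l' -> 'a'  (+1)
  3. substitute 'i' -> 'r'  (+1)
  4. substitute 'v' -> 'n'  (+1)
  5. keep 'i'
  6. keep 'n'
  7. keep 'g'
Total edit operations: 4
Edit distance = 4


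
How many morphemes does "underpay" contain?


Word: "underpay"
Morphemes: under- / pay
Each morpheme carries meaning
= 2 morphemes


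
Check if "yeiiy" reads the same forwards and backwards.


Word: "yeiiy"
Reversed: "yiiey"
Forward == Backward? yeiiy != yiiey
Palindrome = No


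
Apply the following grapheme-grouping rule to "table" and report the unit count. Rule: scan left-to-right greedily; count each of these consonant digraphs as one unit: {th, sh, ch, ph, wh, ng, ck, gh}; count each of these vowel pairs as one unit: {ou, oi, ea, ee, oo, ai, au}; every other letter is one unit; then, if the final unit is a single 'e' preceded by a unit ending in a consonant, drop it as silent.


Word: "table" (5 letters)
Left-to-right scan:
  (1) 't' (letter)
  (2) 'a' (letter)
  (3) 'b' (letter)
  (4) 'l' (letter)
  (5) 'e' (letter)
Units from scan: 5
Final unit is 'e' after a consonant -> drop as silent (-1)
Sound units = 4 units


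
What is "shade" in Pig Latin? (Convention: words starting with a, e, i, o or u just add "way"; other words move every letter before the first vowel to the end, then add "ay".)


Word: "shade"
Starts with consonant(s) → move to end, add 'ay'
Consonant cluster: "sh"
Pig Latin = "adeshay"


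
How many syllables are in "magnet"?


Word: "magnet"
Syllable breakdown: mag | net
Counting: 2 parts
= 2 syllables


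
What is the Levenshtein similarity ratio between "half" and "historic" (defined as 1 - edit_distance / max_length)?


Word 1: "half" (length 4)
Word 2: "historic" (length 8)
One optimal edit sequence:
  1. keep 'h'
  2. insert 'i'  (+1)
  3. insert 's'  (+1)
  4. insert 't'  (+1)
  5. insert 'o'  (+1)
  6. substitute 'a' -> 'r'  (+1)
  7. substitute 'l' -> 'i'  (+1)
  8. substitute 'f' -> 'c'  (+1)
Edit distance = 7
Max length = max(4, 8) = 8
Similarity = 1 - 7/8
= 0.1250


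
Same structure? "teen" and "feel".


Pattern of "teen": [0, 1, 1, 2]
Pattern of "feel": [0, 1, 1, 2]
Patterns match
Same pattern = Yes


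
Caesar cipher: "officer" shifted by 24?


Word: "officer"
Shift: 24
Each letter → (letter + shift) mod 26:
  'o' (14) + 24 = 12 → 'm'
  'f' (5) + 24 = 3 → 'd'
  'f' (5) + 24 = 3 → 'd'
  'i' (8) + 24 = 6 → 'g'
  'c' (2) + 24 = 0 → 'a'
  'e' (4) + 24 = 2 → 'c'
  'r' (17) + 24 = 15 → 'p'
Result = "mddgacp"


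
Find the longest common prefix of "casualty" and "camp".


Word 1: "casualty"
Word 2: "camp"
Comparing from start:
  Pos 0: 'c' == 'c'
  Pos 1: 'a' == 'a'
  Pos 2: 's' != 'm' (stop)
LCP = "ca" (length 2)


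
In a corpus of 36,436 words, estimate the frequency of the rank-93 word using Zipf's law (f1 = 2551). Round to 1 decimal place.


Zipf's law: f(r) = f(1) / r
f(1) = 2551
f(93) = 2551 / 93
= 27.4 occurrences


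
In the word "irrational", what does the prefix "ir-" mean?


Prefix: ir-
As in: irrational -> ir- + rational
Meaning = not


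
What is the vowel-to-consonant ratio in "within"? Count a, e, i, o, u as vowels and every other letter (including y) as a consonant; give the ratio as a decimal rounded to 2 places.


Word: "within"
Vowels (a,e,i,o,u): 2
Consonants: 4
Ratio = 2/4
= 0.50


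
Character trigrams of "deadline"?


Word: "deadline" (length 8)
Number of trigrams = 8 - 3 + 1 = 6
  Position 0: "dea"
  Position 1: "ead"
  Position 2: "adl"
  Position 3: "dli"
  Position 4: "lin"
  Position 5: "ine"
Trigrams = "dea", "ead", "adl", "dli", "lin", "ine"


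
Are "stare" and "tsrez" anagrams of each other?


Word 1: "stare" → sorted: aerst
Word 2: "tsrez" → sorted: erstz
Same letters? aerst != erstz
Anagram = No


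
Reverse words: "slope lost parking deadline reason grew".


Original: "slope lost parking deadline reason grew"
Words (1..n): slope | lost | parking | deadline | reason | grew
Reversed (n..1): grew | reason | deadline | parking | lost | slope
Result = "grew reason deadline parking lost slope"


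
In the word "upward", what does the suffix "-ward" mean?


Suffix: -ward
Example: upward = up + -ward
Meaning = in the direction of


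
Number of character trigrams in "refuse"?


Word: "refuse" (length 6)
Number of 3-grams = length - 3 + 1 = 6 - 3 + 1
= 4


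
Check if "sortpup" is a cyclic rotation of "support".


Word: "support", Candidate: "sortpup"
Method: check if candidate is substring of word+word
"supportsupport" contains "sortpup"? No
Is rotation = No


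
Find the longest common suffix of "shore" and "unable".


Word 1: "shore"
Word 2: "unable"
Comparing from end:
  Pos -1: 'e' == 'e'
  Pos -2: 'r' != 'l' (stop)
LCS = "e" (length 1)


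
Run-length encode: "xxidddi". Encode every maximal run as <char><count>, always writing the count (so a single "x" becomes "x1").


String: "xxidddi"
Scanning for consecutive runs:
  'x' x 2
  'i' x 1
  'd' x 3
  'i' x 1
RLE = "x2i1d3i1"


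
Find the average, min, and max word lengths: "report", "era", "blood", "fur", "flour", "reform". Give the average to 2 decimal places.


Lengths: "report"=6, "era"=3, "blood"=5, "fur"=3, "flour"=5, "reform"=6
Sum = 28, Count = 6
Average = 28/6 = 4.67
= avg=4.67, min=3, max=6


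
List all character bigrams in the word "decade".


Word: "decade" (length 6)
Number of bigrams = 6 - 2 + 1 = 5
  Position 0: "de"
  Position 1: "ec"
  Position 2: "ca"
  Position 3: "ad"
  Position 4: "de"
Bigrams = "de", "ec", "ca", "ad", "de"


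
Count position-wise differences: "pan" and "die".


Comparing character by character (same length = 3):
  Pos 0: 'p' vs 'd' !=
  Pos 1: 'a' vs 'i' !=
  Pos 2: 'n' vs 'e' !=
Hamming distance = 3


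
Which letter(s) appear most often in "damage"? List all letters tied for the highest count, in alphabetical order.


Word: "damage"
Letter counts:
  'a': 2
  'd': 1
  'e': 1
  'g': 1
  'm': 1
Maximum count = 2
Most frequent = 'a' (2 times each)


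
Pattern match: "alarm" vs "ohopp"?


Pattern of "alarm": [0, 1, 0, 2, 3]
Pattern of "ohopp": [0, 1, 0, 2, 2]
Patterns do not match
Same pattern = No


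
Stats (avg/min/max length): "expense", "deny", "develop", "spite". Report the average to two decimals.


Lengths: "expense"=7, "deny"=4, "develop"=7, "spite"=5
Sum = 23, Count = 4
Average = 23/4 = 5.75
= avg=5.75, min=4, max=7


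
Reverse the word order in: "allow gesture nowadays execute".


Original: "allow gesture nowadays execute"
Words (1..n): allow | gesture | nowadays | execute
Reversed (n..1): execute | nowadays | gesture | allow
Result = "execute nowadays gesture allow"


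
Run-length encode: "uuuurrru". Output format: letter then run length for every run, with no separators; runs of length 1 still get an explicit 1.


String: "uuuurrru"
Scanning for consecutive runs:
  'u' x 4
  'r' x 3
  'u' x 1
RLE = "u4r3u1"


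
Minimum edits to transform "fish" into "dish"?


Word 1: "fish" (length 4)
Word 2: "dish" (length 4)
One optimal edit sequence (insert/delete/substitute each cost 1):
  1. substitute 'f' -> 'd'  (+1)
  2. keep 'i'
  3. keep 's'
  4. keep 'h'
Total edit operations: 1
Edit distance = 1


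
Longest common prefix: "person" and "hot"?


Word 1: "person"
Word 2: "hot"
Comparing from start:
  Pos 0: 'p' != 'h' (stop)
LCP = "" (length 0)


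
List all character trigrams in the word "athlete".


Word: "athlete" (length 7)
Number of trigrams = 7 - 3 + 1 = 5
  Position 0: "ath"
  Position 1: "thl"
  Position 2: "hle"
  Position 3: "let"
  Position 4: "ete"
Trigrams = "ath", "thl", "hle", "let", "ete"


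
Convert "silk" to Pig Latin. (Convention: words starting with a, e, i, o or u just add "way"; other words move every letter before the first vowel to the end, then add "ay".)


Word: "silk"
Starts with consonant(s) → move to end, add 'ay'
Consonant cluster: "s"
Pig Latin = "ilksay"


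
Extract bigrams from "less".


Word: "less" (length 4)
Number of bigrams = 4 - 2 + 1 = 3
  Position 0: "le"
  Position 1: "es"
  Position 2: "ss"
Bigrams = "le", "es", "ss"


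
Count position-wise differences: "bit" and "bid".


Comparing character by character (same length = 3):
  Pos 0: 'b' vs 'b' =
  Pos 1: 'i' vs 'i' =
  Pos 2: 't' vs 'd' !=
Hamming distance = 1


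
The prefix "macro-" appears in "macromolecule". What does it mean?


Prefix: macro-
Example: macromolecule (macro- + molecule)
Meaning = large


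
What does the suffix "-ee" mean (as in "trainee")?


Suffix: -ee
As in: trainee -> train + -ee
Meaning = one who receives


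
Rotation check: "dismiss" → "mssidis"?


Word: "dismiss", Candidate: "mssidis"
Method: check if candidate is substring of word+word
"dismissdismiss" contains "mssidis"? No
Is rotation = No


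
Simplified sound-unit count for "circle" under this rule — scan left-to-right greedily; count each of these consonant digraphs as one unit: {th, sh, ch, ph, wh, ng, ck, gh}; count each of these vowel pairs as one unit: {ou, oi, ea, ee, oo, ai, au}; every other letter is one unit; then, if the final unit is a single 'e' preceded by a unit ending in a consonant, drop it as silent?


Word: "circle" (6 letters)
Left-to-right scan:
  (1) 'c' (letter)
  (2) 'i' (letter)
  (3) 'r' (letter)
  (4) 'c' (letter)
  (5) 'l' (letter)
  (6) 'e' (letter)
Units from scan: 6
Final unit is 'e' after a consonant -> drop as silent (-1)
Sound units = 5 units


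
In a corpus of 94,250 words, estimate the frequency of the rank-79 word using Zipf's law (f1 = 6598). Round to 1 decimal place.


Zipf's law: f(r) = f(1) / r
f(1) = 6598
f(79) = 6598 / 79
= 83.5 occurrences


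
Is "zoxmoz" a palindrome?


Word: "zoxmoz"
Reversed: "zomxoz"
Forward == Backward? zoxmoz != zomxoz
Palindrome = No


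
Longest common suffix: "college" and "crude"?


Word 1: "college"
Word 2: "crude"
Comparing from end:
  Pos -1: 'e' == 'e'
  Pos -2: 'g' != 'd' (stop)
LCS = "e" (length 1)


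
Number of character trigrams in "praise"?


Word: "praise" (length 6)
Number of 3-grams = length - 3 + 1 = 6 - 3 + 1
= 4


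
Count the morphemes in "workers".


Word: "workers"
Morphemes: work | -er | -s
Each morpheme carries meaning
= 3 morphemes


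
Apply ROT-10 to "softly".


Word: "softly"
Shift: 10
Each letter → (letter + shift) mod 26:
  's' (18) + 10 = 2 → 'c'
  'o' (14) + 10 = 24 → 'y'
  'f' (5) + 10 = 15 → 'p'
  't' (19) + 10 = 3 → 'd'
  'l' (11) + 10 = 21 → 'v'
  'y' (24) + 10 = 8 → 'i'
Result = "cypdvi"


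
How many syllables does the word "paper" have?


Word: "paper"
Syllable breakdown: pa · per
Counting: 2 parts
= 2 syllables


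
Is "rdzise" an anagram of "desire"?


Word 1: "desire" → sorted: deeirs
Word 2: "rdzise" → sorted: deirsz
Same letters? deeirs != deirsz
Anagram = No


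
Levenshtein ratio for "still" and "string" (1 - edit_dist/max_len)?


Word 1: "still" (length 5)
Word 2: "string" (length 6)
One optimal edit sequence:
  1. keep 's'
  2. keep 't'
  3. insert 'r'  (+1)
  4. keep 'i'
  5. substitute 'l' -> 'n'  (+1)
  6. substitute 'l' -> 'g'  (+1)
Edit distance = 3
Max length = max(5, 6) = 6
Similarity = 1 - 3/6
= 0.5000


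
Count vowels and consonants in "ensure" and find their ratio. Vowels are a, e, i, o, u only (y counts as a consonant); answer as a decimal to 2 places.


Word: "ensure"
Vowels (a,e,i,o,u): 3
Consonants: 3
Ratio = 3/3
= 1.00


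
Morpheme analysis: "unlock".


Word: "unlock"
Morphemes: un- + lock
Each morpheme carries meaning
= 2 morphemes


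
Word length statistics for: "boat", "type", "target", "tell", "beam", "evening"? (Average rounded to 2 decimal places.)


Lengths: "boat"=4, "type"=4, "target"=6, "tell"=4, "beam"=4, "evening"=7
Sum = 29, Count = 6
Average = 29/6 = 4.83
= avg=4.83, min=4, max=7


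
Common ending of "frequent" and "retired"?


Word 1: "frequent"
Word 2: "retired"
Comparing from end:
  Pos -1: 't' != 'd' (stop)
LCS = "" (length 0)


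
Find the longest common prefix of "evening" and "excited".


Word 1: "evening"
Word 2: "excited"
Comparing from start:
  Pos 0: 'e' == 'e'
  Pos 1: 'v' != 'x' (stop)
LCP = "e" (length 1)


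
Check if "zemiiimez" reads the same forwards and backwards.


Word: "zemiiimez"
Reversed: "zemiiimez"
Forward == Backward? zemiiimez == zemiiimez
Palindrome = Yes


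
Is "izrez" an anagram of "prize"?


Word 1: "prize" → sorted: eiprz
Word 2: "izrez" → sorted: eirzz
Same letters? eiprz != eirzz
Anagram = No


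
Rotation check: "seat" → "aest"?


Word: "seat", Candidate: "aest"
Method: check if candidate is substring of word+word
"seatseat" contains "aest"? No
Is rotation = No


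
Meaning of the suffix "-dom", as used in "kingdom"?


Suffix: -dom
Example: kingdom (king + -dom)
Meaning = state / realm


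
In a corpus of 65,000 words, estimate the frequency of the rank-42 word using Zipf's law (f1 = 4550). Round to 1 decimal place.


Zipf's law: f(r) = f(1) / r
f(1) = 4550
f(42) = 4550 / 42
= 108.3 occurrences


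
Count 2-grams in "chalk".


Word: "chalk" (length 5)
Number of 2-grams = length - 2 + 1 = 5 - 2 + 1
= 4


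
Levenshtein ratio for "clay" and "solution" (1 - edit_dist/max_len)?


Word 1: "clay" (length 4)
Word 2: "solution" (length 8)
One optimal edit sequence:
  1. insert 's'  (+1)
  2. substitute 'c' -> 'o'  (+1)
  3. keep 'l'
  4. insert 'u'  (+1)
  5. insert 't'  (+1)
  6. insert 'i'  (+1)
  7. substitute 'a' -> 'o'  (+1)
  8. substitute 'y' -> 'n'  (+1)
Edit distance = 7
Max length = max(4, 8) = 8
Similarity = 1 - 7/8
= 0.1250


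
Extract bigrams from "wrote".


Word: "wrote" (length 5)
Number of bigrams = 5 - 2 + 1 = 4
  Position 0: "wr"
  Position 1: "ro"
  Position 2: "ot"
  Position 3: "te"
Bigrams = "wr", "ro", "ot", "te"


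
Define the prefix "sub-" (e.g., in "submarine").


Prefix: sub-
Example: submarine = sub- + marine
Meaning = under / below


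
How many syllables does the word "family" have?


Word: "family"
Syllable breakdown: fam · i · ly
Counting: 3 parts
= 3 syllables


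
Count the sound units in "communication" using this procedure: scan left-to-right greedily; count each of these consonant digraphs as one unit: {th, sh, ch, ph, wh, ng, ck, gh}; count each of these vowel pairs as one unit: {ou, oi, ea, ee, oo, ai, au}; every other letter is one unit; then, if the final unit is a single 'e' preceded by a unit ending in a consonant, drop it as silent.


Word: "communication" (13 letters)
Left-to-right scan:
  1. 'c' (letter)
  2. 'o' (letter)
  3. 'm' (letter)
  4. 'm' (letter)
  5. 'u' (letter)
  6. 'n' (letter)
  7. 'i' (letter)
  8. 'c' (letter)
  9. 'a' (letter)
  10. 't' (letter)
  11. 'i' (letter)
  12. 'o' (letter)
  13. 'n' (letter)
Units from scan: 13
Sound units = 13 units


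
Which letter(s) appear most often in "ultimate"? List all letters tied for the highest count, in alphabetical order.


Word: "ultimate"
Letter counts:
  'a': 1
  'e': 1
  'i': 1
  'l': 1
  'm': 1
  't': 2
  'u': 1
Maximum count = 2
Most frequent = 't' (2 times each)


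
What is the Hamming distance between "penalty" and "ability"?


Comparing character by character (same length = 7):
  Pos 0: 'p' vs 'a' !=
  Pos 1: 'e' vs 'b' !=
  Pos 2: 'n' vs 'i' !=
  Pos 3: 'a' vs 'l' !=
  Pos 4: 'l' vs 'i' !=
  Pos 5: 't' vs 't' =
  Pos 6: 'y' vs 'y' =
Hamming distance = 5


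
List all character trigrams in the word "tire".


Word: "tire" (length 4)
Number of trigrams = 4 - 3 + 1 = 2
  Position 0: "tir"
  Position 1: "ire"
Trigrams = "tir", "ire"


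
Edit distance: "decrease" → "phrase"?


Word 1: "decrease" (length 8)
Word 2: "phrase" (length 6)
One optimal edit sequence (insert/delete/substitute each cost 1):
  1. delete 'd'  (+1)
  2. substitute 'e' -> 'p'  (+1)
  3. substitute 'c' -> 'h'  (+1)
  4. keep 'r'
  5. delete 'e'  (+1)
  6. keep 'a'
  7. keep 's'
  8. keep 'e'
Total edit operations: 4
Edit distance = 4


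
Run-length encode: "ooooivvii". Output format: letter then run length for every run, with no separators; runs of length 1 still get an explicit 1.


String: "ooooivvii"
Scanning for consecutive runs:
  'o' x 4
  'i' x 1
  'v' x 2
  'i' x 2
RLE = "o4i1v2i2"


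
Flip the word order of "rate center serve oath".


Original: "rate center serve oath"
Words (1..n): rate | center | serve | oath
Reversed (n..1): oath | serve | center | rate
Result = "oath serve center rate"


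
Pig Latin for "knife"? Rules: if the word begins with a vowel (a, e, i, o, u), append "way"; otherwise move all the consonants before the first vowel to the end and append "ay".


Word: "knife"
Starts with consonant(s) → move to end, add 'ay'
Consonant cluster: "kn"
Pig Latin = "ifeknay"


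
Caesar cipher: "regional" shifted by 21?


Word: "regional"
Shift: 21
Each letter → (letter + shift) mod 26:
  'r' (17) + 21 = 12 → 'm'
  'e' (4) + 21 = 25 → 'z'
  'g' (6) + 21 = 1 → 'b'
  'i' (8) + 21 = 3 → 'd'
  'o' (14) + 21 = 9 → 'j'
  'n' (13) + 21 = 8 → 'i'
  'a' (0) + 21 = 21 → 'v'
  'l' (11) + 21 = 6 → 'g'
Result = "mzbdjivg"


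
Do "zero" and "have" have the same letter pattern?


Pattern of "zero": [0, 1, 2, 3]
Pattern of "have": [0, 1, 2, 3]
Patterns match
Same pattern = Yes


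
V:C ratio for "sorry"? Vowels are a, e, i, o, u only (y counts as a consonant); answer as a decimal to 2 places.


Word: "sorry"
Vowels (a,e,i,o,u): 1
Consonants: 4
Ratio = 1/4
= 0.25


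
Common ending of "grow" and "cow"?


Word 1: "grow"
Word 2: "cow"
Comparing from end:
  Pos -1: 'w' == 'w'
  Pos -2: 'o' == 'o'
  Pos -3: 'r' != 'c' (stop)
LCS = "ow" (length 2)


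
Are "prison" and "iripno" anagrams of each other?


Word 1: "prison" → sorted: inoprs
Word 2: "iripno" → sorted: iinopr
Same letters? inoprs != iinopr
Anagram = No


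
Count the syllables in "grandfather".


Word: "grandfather"
Syllable breakdown: grand-fa-ther
Counting: 3 parts
= 3 syllables


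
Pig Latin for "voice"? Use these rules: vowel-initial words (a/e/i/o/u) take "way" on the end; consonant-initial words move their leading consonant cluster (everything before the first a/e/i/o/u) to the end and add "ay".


Word: "voice"
Starts with consonant(s) → move to end, add 'ay'
Consonant cluster: "v"
Pig Latin = "oicevay"


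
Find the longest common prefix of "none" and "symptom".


Word 1: "none"
Word 2: "symptom"
Comparing from start:
  Pos 0: 'n' != 's' (stop)
LCP = "" (length 0)


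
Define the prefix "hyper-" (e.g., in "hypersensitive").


Prefix: hyper-
As in: hypersensitive -> hyper- + sensitive
Meaning = over / excessive


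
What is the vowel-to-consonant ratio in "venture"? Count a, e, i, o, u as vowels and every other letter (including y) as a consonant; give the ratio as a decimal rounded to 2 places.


Word: "venture"
Vowels (a,e,i,o,u): 3
Consonants: 4
Ratio = 3/4
= 0.75


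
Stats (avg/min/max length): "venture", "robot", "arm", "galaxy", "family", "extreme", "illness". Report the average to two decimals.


Lengths: "venture"=7, "robot"=5, "arm"=3, "galaxy"=6, "family"=6, "extreme"=7, "illness"=7
Sum = 41, Count = 7
Average = 41/7 = 5.86
= avg=5.86, min=3, max=7


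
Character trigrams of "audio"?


Word: "audio" (length 5)
Number of trigrams = 5 - 3 + 1 = 3
  Position 0: "aud"
  Position 1: "udi"
  Position 2: "dio"
Trigrams = "aud", "udi", "dio"


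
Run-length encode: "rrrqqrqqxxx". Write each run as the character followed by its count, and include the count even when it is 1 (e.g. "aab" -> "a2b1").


String: "rrrqqrqqxxx"
Scanning for consecutive runs:
  'r' x 3
  'q' x 2
  'r' x 1
  'q' x 2
  'x' x 3
RLE = "r3q2r1q2x3"


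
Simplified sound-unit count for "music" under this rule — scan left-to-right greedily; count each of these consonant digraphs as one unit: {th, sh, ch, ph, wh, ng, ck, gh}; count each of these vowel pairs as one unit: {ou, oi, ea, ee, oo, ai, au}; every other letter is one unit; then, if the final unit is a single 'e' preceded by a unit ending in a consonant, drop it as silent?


Word: "music" (5 letters)
Left-to-right scan:
  1. 'm' (letter)
  2. 'u' (letter)
  3. 's' (letter)
  4. 'i' (letter)
  5. 'c' (letter)
Units from scan: 5
Sound units = 5 units


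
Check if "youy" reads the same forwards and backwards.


Word: "youy"
Reversed: "yuoy"
Forward == Backward? youy != yuoy
Palindrome = No


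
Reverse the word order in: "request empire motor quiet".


Original: "request empire motor quiet"
Words (1..n): request | empire | motor | quiet
Reversed (n..1): quiet | motor | empire | request
Result = "quiet motor empire request"


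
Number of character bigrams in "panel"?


Word: "panel" (length 5)
Number of 2-grams = length - 2 + 1 = 5 - 2 + 1
= 4


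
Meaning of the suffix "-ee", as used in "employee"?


Suffix: -ee
Example: employee (employ + -ee)
Meaning = one who receives


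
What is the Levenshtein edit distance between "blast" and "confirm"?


Word 1: "blast" (length 5)
Word 2: "confirm" (length 7)
One optimal edit sequence (insert/delete/substitute each cost 1):
  1. insert 'c'  (+1)
  2. insert 'o'  (+1)
  3. substitute 'b' -> 'n'  (+1)
  4. substitute 'l' -> 'f'  (+1)
  5. substitute 'a' -> 'i'  (+1)
  6. substitute 's' -> 'r'  (+1)
  7. substitute 't' -> 'm'  (+1)
Total edit operations: 7
Edit distance = 7


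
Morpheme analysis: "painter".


Word: "painter"
Morphemes: paint / -er
Each morpheme carries meaning
= 2 morphemes


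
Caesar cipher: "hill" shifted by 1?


Word: "hill"
Shift: 1
Each letter → (letter + shift) mod 26:
  'h' (7) + 1 = 8 → 'i'
  'i' (8) + 1 = 9 → 'j'
  'l' (11) + 1 = 12 → 'm'
  'l' (11) + 1 = 12 → 'm'
Result = "ijmm"


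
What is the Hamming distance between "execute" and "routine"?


Comparing character by character (same length = 7):
  Pos 0: 'e' vs 'r' !=
  Pos 1: 'x' vs 'o' !=
  Pos 2: 'e' vs 'u' !=
  Pos 3: 'c' vs 't' !=
  Pos 4: 'u' vs 'i' !=
  Pos 5: 't' vs 'n' !=
  Pos 6: 'e' vs 'e' =
Hamming distance = 6


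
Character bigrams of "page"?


Word: "page" (length 4)
Number of bigrams = 4 - 2 + 1 = 3
  Position 0: "pa"
  Position 1: "ag"
  Position 2: "ge"
Bigrams = "pa", "ag", "ge"


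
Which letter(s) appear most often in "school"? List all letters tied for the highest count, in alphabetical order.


Word: "school"
Letter counts:
  'c': 1
  'h': 1
  'l': 1
  'o': 2
  's': 1
Maximum count = 2
Most frequent = 'o' (2 times each)


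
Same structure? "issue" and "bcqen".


Pattern of "issue": [0, 1, 1, 2, 3]
Pattern of "bcqen": [0, 1, 2, 3, 4]
Patterns do not match
Same pattern = No


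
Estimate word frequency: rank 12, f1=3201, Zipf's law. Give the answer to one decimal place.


Zipf's law: f(r) = f(1) / r
f(1) = 3201
f(12) = 3201 / 12
= 266.8 occurrences


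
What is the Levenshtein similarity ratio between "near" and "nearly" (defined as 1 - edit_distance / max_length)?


Word 1: "near" (length 4)
Word 2: "nearly" (length 6)
One optimal edit sequence:
  1. keep 'n'
  2. keep 'e'
  3. keep 'a'
  4. keep 'r'
  5. insert 'l'  (+1)
  6. insert 'y'  (+1)
Edit distance = 2
Max length = max(4, 6) = 6
Similarity = 1 - 2/6
= 0.6667


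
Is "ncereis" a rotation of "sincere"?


Word: "sincere", Candidate: "ncereis"
Method: check if candidate is substring of word+word
"sinceresincere" contains "ncereis"? No
Is rotation = No


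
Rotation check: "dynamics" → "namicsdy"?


Word: "dynamics", Candidate: "namicsdy"
Method: check if candidate is substring of word+word
"dynamicsdynamics" contains "namicsdy"? Yes
Is rotation = Yes


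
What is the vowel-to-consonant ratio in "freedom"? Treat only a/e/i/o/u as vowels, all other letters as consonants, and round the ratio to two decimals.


Word: "freedom"
Vowels (a,e,i,o,u): 3
Consonants: 4
Ratio = 3/4
= 0.75


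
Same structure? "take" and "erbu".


Pattern of "take": [0, 1, 2, 3]
Pattern of "erbu": [0, 1, 2, 3]
Patterns match
Same pattern = Yes


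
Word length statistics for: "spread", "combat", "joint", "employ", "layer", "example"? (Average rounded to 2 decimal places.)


Lengths: "spread"=6, "combat"=6, "joint"=5, "employ"=6, "layer"=5, "example"=7
Sum = 35, Count = 6
Average = 35/6 = 5.83
= avg=5.83, min=5, max=7


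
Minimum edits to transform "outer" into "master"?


Word 1: "outer" (length 5)
Word 2: "master" (length 6)
One optimal edit sequence (insert/delete/substitute each cost 1):
  1. insert 'm'  (+1)
  2. substitute 'o' -> 'a'  (+1)
  3. substitute 'u' -> 's'  (+1)
  4. keep 't'
  5. keep 'e'
  6. keep 'r'
Total edit operations: 3
Edit distance = 3


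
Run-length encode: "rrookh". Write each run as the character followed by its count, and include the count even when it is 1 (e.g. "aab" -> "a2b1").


String: "rrookh"
Scanning for consecutive runs:
  'r' x 2
  'o' x 2
  'k' x 1
  'h' x 1
RLE = "r2o2k1h1"


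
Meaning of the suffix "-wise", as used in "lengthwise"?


Suffix: -wise
Example: lengthwise (length + -wise)
Meaning = in the manner of


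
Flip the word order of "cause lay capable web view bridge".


Original: "cause lay capable web view bridge"
Words (1..n): cause | lay | capable | web | view | bridge
Reversed (n..1): bridge | view | web | capable | lay | cause
Result = "bridge view web capable lay cause"


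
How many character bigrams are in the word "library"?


Word: "library" (length 7)
Number of 2-grams = length - 2 + 1 = 7 - 2 + 1
= 6


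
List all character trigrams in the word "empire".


Word: "empire" (length 6)
Number of trigrams = 6 - 3 + 1 = 4
  Position 0: "emp"
  Position 1: "mpi"
  Position 2: "pir"
  Position 3: "ire"
Trigrams = "emp", "mpi", "pir", "ire"


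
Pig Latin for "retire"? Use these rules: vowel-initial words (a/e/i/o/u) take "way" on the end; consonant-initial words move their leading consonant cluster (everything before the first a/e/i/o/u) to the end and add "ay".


Word: "retire"
Starts with consonant(s) → move to end, add 'ay'
Consonant cluster: "r"
Pig Latin = "etireray"


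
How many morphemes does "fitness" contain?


Word: "fitness"
Morphemes: fit / -ness
Each morpheme carries meaning
= 2 morphemes


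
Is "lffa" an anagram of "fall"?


Word 1: "fall" → sorted: afll
Word 2: "lffa" → sorted: affl
Same letters? afll != affl
Anagram = No


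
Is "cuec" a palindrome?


Word: "cuec"
Reversed: "ceuc"
Forward == Backward? cuec != ceuc
Palindrome = No


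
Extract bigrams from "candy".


Word: "candy" (length 5)
Number of bigrams = 5 - 2 + 1 = 4
  Position 0: "ca"
  Position 1: "an"
  Position 2: "nd"
  Position 3: "dy"
Bigrams = "ca", "an", "nd", "dy"


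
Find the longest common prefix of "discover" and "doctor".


Word 1: "discover"
Word 2: "doctor"
Comparing from start:
  Pos 0: 'd' == 'd'
  Pos 1: 'i' != 'o' (stop)
LCP = "d" (length 1)


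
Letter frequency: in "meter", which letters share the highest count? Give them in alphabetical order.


Word: "meter"
Letter counts:
  'e': 2
  'm': 1
  'r': 1
  't': 1
Maximum count = 2
Most frequent = 'e' (2 times each)


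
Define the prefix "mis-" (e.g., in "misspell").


Prefix: mis-
As in: misspell -> mis- + spell
Meaning = wrongly


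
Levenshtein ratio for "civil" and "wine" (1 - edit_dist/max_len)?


Word 1: "civil" (length 5)
Word 2: "wine" (length 4)
One optimal edit sequence:
  1. substitute 'c' -> 'w'  (+1)
  2. keep 'i'
  3. delete 'v'  (+1)
  4. substitute 'i' -> 'n'  (+1)
  5. substitute 'l' -> 'e'  (+1)
Edit distance = 4
Max length = max(5, 4) = 5
Similarity = 1 - 4/5
= 0.2000


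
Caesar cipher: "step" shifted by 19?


Word: "step"
Shift: 19
Each letter → (letter + shift) mod 26:
  's' (18) + 19 = 11 → 'l'
  't' (19) + 19 = 12 → 'm'
  'e' (4) + 19 = 23 → 'x'
  'p' (15) + 19 = 8 → 'i'
Result = "lmxi"


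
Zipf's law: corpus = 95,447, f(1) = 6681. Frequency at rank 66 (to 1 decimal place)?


Zipf's law: f(r) = f(1) / r
f(1) = 6681
f(66) = 6681 / 66
= 101.2 occurrences


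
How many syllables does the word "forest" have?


Word: "forest"
Syllable breakdown: for · est
Counting: 2 parts
= 2 syllables


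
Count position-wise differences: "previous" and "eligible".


Comparing character by character (same length = 8):
  Pos 0: 'p' vs 'e' !=
  Pos 1: 'r' vs 'l' !=
  Pos 2: 'e' vs 'i' !=
  Pos 3: 'v' vs 'g' !=
  Pos 4: 'i' vs 'i' =
  Pos 5: 'o' vs 'b' !=
  Pos 6: 'u' vs 'l' !=
  Pos 7: 's' vs 'e' !=
Hamming distance = 7


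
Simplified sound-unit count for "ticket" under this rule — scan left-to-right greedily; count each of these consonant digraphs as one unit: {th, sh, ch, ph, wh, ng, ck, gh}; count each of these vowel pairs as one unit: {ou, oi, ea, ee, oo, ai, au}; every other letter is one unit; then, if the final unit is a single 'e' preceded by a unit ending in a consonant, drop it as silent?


Word: "ticket" (6 letters)
Left-to-right scan:
  [1] 't' (letter)
  [2] 'i' (letter)
  [3] 'ck' (digraph)
  [4] 'e' (letter)
  [5] 't' (letter)
Units from scan: 5
Sound units = 5 units


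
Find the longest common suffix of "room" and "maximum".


Word 1: "room"
Word 2: "maximum"
Comparing from end:
  Pos -1: 'm' == 'm'
  Pos -2: 'o' != 'u' (stop)
LCS = "m" (length 1)


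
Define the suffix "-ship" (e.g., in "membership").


Suffix: -ship
Example: membership = member + -ship
Meaning = state / position


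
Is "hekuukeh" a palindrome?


Word: "hekuukeh"
Reversed: "hekuukeh"
Forward == Backward? hekuukeh == hekuukeh
Palindrome = Yes


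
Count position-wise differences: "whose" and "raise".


Comparing character by character (same length = 5):
  Pos 0: 'w' vs 'r' !=
  Pos 1: 'h' vs 'a' !=
  Pos 2: 'o' vs 'i' !=
  Pos 3: 's' vs 's' =
  Pos 4: 'e' vs 'e' =
Hamming distance = 3


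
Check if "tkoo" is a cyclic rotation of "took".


Word: "took", Candidate: "tkoo"
Method: check if candidate is substring of word+word
"tooktook" contains "tkoo"? No
Is rotation = No


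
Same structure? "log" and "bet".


Pattern of "log": [0, 1, 2]
Pattern of "bet": [0, 1, 2]
Patterns match
Same pattern = Yes


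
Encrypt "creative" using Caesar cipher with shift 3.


Word: "creative"
Shift: 3
Each letter → (letter + shift) mod 26:
  'c' (2) + 3 = 5 → 'f'
  'r' (17) + 3 = 20 → 'u'
  'e' (4) + 3 = 7 → 'h'
  'a' (0) + 3 = 3 → 'd'
  't' (19) + 3 = 22 → 'w'
  'i' (8) + 3 = 11 → 'l'
  'v' (21) + 3 = 24 → 'y'
  'e' (4) + 3 = 7 → 'h'
Result = "fuhdwlyh"
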